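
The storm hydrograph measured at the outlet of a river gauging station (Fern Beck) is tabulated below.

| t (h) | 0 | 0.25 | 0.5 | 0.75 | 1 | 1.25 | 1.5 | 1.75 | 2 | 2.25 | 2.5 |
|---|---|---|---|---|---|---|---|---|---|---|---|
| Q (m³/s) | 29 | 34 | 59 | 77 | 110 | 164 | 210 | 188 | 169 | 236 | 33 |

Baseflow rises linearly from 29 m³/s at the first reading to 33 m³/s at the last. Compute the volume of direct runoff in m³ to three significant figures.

V ≈ 8.71 × 10^5 m³

Direct-runoff ordinates (Q − Q_b): 0.00, 4.60, 29.20, 46.80, 79.40, 133.00, 178.60, 156.20, 136.80, 203.40, 0.00 m³/s.
ΣQ_DR = 968.0 m³/s.
With Δt = 0.25 h = 900 s, V = ΣQ_DR · Δt = 968.0 × 900 = 8.71 × 10^5 m³.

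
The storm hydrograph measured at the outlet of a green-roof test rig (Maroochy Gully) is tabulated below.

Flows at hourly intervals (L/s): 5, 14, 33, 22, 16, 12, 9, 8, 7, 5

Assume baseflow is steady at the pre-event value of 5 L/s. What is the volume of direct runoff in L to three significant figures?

Direct-runoff ordinates (Q − Q_b): 0.0, 9.0, 28.0, 17.0, 11.0, 7.0, 4.0, 3.0, 2.0, 0.0 L/s.
ΣQ_DR = 81.00 L/s.
With Δt = 1 h = 3600 s, V = ΣQ_DR · Δt = 81.00 × 3600 = 2.92 × 10^5 L.

V ≈ 2.92 × 10^5 L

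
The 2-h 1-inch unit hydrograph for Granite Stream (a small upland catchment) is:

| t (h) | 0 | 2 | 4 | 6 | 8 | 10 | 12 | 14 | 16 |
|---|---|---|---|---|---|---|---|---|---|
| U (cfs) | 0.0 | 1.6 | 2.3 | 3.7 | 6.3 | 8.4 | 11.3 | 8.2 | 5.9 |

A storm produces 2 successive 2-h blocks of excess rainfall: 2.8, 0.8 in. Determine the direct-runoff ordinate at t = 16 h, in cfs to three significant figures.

Q ≈ 23.1 cfs

By discrete convolution, Q_j = Σ (P_i / 1 in) · U_{j−i}.
At t = 16 h (j=8): Q = (2.8/1)·5.9 + (0.8/1)·8.2 = 23.1 cfs.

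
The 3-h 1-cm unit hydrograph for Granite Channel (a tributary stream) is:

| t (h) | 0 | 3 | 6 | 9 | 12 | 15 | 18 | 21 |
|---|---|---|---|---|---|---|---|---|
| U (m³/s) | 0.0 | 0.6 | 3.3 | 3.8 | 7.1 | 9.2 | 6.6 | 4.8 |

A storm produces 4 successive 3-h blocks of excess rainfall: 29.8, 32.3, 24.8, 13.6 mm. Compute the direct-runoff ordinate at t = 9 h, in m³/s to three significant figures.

By discrete convolution, Q_j = Σ (P_i / 10 mm) · U_{j−i}.
At t = 9 h (j=3): Q = (29.8/10)·3.8 + (32.3/10)·3.3 + (24.8/10)·0.6 + (13.6/10)·0.0 = 23.5 m³/s.

Q ≈ 23.5 m³/s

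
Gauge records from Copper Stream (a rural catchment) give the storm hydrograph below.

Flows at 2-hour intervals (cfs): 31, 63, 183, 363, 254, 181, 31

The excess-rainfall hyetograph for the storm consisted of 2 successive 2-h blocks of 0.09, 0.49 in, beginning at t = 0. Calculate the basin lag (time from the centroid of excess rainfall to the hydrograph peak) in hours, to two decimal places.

Centroid of excess rainfall: t_c = Σ P_i·t̄_i / ΣP_i = 2.6897 h (block centres at 1, 3 h).
Hydrograph peak occurs at t = 6 h, so basin lag t_L = 6 − 2.6897 = 3.31 h.

t_L ≈ 3.31 h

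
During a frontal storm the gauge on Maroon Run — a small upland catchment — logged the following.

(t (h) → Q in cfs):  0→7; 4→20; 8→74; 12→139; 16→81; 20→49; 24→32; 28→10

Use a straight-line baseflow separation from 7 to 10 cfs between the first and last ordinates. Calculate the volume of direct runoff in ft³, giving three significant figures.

V ≈ 4.95 × 10^6 ft³

Direct-runoff ordinates (Q − Q_b): 0.00, 12.57, 66.14, 130.71, 72.29, 39.86, 22.43, 0.00 cfs.
ΣQ_DR = 344.0 cfs.
With Δt = 4 h = 14400 s, V = ΣQ_DR · Δt = 344.0 × 14400 = 4.95 × 10^6 ft³.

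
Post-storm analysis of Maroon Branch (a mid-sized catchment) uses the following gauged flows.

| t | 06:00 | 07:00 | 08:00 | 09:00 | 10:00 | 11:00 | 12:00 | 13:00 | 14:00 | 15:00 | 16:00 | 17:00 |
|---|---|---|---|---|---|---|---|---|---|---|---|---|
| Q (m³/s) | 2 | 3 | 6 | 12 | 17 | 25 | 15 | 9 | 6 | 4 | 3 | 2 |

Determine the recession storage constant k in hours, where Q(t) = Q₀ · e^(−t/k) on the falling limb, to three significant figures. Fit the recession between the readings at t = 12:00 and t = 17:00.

k ≈ 2.48 h

On the falling limb, Q drops from 15 to 2 m³/s between t = 12:00 and t = 17:00 (Δt = 5 h).
k = −Δt / ln(Q₂/Q₁) = −5 / ln(2/15) = 2.48 h.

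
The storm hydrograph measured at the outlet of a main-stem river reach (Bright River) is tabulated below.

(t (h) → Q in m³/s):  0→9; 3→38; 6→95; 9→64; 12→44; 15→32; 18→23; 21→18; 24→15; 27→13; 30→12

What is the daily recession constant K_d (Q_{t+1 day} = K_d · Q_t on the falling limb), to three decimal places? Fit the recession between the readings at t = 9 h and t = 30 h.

K_d ≈ 0.148

Between t = 9 h and t = 30 h the flow falls from 64 to 12 m³/s over 7×3 h = 21 h.
Per-interval ratio K = (12/64)^(1/7) = 0.7873; K_d = K^(24/3) = 0.148.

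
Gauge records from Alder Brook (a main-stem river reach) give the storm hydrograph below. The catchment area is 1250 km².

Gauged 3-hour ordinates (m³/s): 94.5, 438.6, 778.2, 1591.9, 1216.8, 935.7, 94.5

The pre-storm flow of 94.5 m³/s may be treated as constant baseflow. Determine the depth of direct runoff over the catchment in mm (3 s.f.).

d ≈ 38.8 mm

Direct runoff: 0.0, 344.1, 683.7, 1497.4, 1122.3, 841.2, 0.0 m³/s; ΣQ_DR = 4489 m³/s.
V = ΣQ_DR · Δt = 4489 × 10800 s = 4.848 × 10^7 m³.
Over A = 1250 km², depth = V / A = 38.8 mm.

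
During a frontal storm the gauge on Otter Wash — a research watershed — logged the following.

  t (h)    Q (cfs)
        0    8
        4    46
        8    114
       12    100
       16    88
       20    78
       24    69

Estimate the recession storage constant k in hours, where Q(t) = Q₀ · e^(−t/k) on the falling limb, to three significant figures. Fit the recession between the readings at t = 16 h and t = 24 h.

On the falling limb, Q drops from 88 to 69 cfs between t = 16 h and t = 24 h (Δt = 8 h).
k = −Δt / ln(Q₂/Q₁) = −8 / ln(69/88) = 32.9 h.

k ≈ 32.9 h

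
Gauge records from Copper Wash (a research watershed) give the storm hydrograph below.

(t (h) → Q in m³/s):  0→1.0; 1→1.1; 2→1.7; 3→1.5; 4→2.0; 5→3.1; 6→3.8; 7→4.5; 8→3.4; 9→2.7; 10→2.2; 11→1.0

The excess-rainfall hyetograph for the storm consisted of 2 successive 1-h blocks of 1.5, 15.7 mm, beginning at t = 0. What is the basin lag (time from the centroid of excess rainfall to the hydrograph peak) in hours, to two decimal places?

t_L ≈ 5.59 h

Centroid of excess rainfall: t_c = Σ P_i·t̄_i / ΣP_i = 1.4128 h (block centres at 0.5, 1.5 h).
Hydrograph peak occurs at t = 7 h, so basin lag t_L = 7 − 1.4128 = 5.59 h.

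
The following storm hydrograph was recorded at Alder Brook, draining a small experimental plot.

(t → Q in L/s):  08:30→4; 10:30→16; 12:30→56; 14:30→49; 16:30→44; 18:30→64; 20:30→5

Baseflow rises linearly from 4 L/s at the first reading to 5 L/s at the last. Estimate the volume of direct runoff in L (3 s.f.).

Direct-runoff ordinates (Q − Q_b): 0.00, 11.83, 51.67, 44.50, 39.33, 59.17, 0.00 L/s.
ΣQ_DR = 206.5 L/s.
With Δt = 2 h = 7200 s, V = ΣQ_DR · Δt = 206.5 × 7200 = 1.49 × 10^6 L.

V ≈ 1.49 × 10^6 L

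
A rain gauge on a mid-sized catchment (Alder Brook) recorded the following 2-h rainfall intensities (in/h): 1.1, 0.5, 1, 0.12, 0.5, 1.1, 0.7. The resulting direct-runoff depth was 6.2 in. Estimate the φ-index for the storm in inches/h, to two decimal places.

φ ≈ 0.30 in/h

Only the 6 blocks with intensity above φ contribute runoff: 1.1, 0.5, 1, 0.5, 1.1, 0.7 in/h.
Σ(I−φ)·Δt = d  ⇒  (1.1+0.5+1+0.5+1.1+0.7 − 6φ)·2 = 6.2
φ = (4.900 − 6.2/2) / 6 = 0.30 in/h.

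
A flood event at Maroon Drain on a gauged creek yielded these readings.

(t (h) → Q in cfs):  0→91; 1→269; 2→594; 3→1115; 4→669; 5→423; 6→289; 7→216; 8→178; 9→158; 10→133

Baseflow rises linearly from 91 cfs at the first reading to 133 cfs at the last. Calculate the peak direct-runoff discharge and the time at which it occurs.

Q_p = 1011.40 cfs at t = 3 h

Subtracting baseflow gives direct-runoff ordinates: 0.00, 173.80, 494.60, 1011.40, 561.20, 311.00, 172.80, 95.60, 53.40, 29.20, 0.00 cfs.
The maximum is 1011.40 cfs, occurring at the reading for t = 3 h.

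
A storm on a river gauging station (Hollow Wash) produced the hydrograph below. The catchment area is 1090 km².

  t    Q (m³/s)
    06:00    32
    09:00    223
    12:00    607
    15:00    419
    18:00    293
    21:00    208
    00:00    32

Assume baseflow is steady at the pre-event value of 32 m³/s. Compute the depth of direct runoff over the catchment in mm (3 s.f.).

d ≈ 15.8 mm

Direct runoff: 0.0, 191.0, 575.0, 387.0, 261.0, 176.0, 0.0 m³/s; ΣQ_DR = 1590 m³/s.
V = ΣQ_DR · Δt = 1590 × 10800 s = 1.717 × 10^7 m³.
Over A = 1090 km², depth = V / A = 15.8 mm.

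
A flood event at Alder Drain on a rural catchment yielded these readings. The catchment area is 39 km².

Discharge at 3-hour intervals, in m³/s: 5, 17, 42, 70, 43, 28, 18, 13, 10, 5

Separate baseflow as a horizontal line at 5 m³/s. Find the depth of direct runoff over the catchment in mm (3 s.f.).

d ≈ 55.7 mm

Direct runoff: 0.0, 12.0, 37.0, 65.0, 38.0, 23.0, 13.0, 8.0, 5.0, 0.0 m³/s; ΣQ_DR = 201.0 m³/s.
V = ΣQ_DR · Δt = 201.0 × 10800 s = 2.171 × 10^6 m³.
Over A = 39 km², depth = V / A = 55.7 mm.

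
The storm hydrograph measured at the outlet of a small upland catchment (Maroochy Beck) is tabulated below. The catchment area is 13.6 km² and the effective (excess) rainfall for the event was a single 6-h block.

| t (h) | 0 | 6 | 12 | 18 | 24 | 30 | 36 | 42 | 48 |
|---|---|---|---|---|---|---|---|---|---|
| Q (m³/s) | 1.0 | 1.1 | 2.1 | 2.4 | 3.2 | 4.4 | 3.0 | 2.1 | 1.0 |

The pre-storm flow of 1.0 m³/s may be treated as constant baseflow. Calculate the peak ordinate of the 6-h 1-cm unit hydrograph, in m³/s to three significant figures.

U_p ≈ 1.89 m³/s

Direct runoff: 0.0, 0.1, 1.1, 1.4, 2.2, 3.4, 2.0, 1.1, 0.0 m³/s; ΣQ_DR = 11.30 m³/s, peak = 3.4 m³/s.
Runoff depth d = ΣQ_DR·Δt / A = 11.30 × 21600 / (13.6 km²) = 17.95 mm.
The 1-cm UH is the DRH scaled by (10 mm)/d, so U_p = 3.4 × 10/17.95 = 1.89 m³/s.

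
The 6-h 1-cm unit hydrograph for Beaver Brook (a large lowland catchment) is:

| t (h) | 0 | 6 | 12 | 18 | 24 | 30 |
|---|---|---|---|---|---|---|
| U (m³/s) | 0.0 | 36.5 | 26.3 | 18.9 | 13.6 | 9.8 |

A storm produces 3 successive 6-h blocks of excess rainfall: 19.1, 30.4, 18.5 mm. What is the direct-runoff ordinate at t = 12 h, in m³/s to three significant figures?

By discrete convolution, Q_j = Σ (P_i / 10 mm) · U_{j−i}.
At t = 12 h (j=2): Q = (19.1/10)·26.3 + (30.4/10)·36.5 + (18.5/10)·0.0 = 161 m³/s.

Q ≈ 161 m³/s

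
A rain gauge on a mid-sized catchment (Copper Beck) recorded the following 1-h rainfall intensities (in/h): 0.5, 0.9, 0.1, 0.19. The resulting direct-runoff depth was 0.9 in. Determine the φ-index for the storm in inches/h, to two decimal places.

φ ≈ 0.25 in/h

Only the 2 blocks with intensity above φ contribute runoff: 0.5, 0.9 in/h.
Σ(I−φ)·Δt = d  ⇒  (0.5+0.9 − 2φ)·1 = 0.9
φ = (1.400 − 0.9/1) / 2 = 0.25 in/h.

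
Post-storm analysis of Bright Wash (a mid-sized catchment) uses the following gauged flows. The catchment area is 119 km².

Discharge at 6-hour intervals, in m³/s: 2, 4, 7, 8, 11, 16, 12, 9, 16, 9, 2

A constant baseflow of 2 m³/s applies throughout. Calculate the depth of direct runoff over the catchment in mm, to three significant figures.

d ≈ 13.4 mm

Direct runoff: 0.0, 2.0, 5.0, 6.0, 9.0, 14.0, 10.0, 7.0, 14.0, 7.0, 0.0 m³/s; ΣQ_DR = 74.00 m³/s.
V = ΣQ_DR · Δt = 74.00 × 21600 s = 1.598 × 10^6 m³.
Over A = 119 km², depth = V / A = 13.4 mm.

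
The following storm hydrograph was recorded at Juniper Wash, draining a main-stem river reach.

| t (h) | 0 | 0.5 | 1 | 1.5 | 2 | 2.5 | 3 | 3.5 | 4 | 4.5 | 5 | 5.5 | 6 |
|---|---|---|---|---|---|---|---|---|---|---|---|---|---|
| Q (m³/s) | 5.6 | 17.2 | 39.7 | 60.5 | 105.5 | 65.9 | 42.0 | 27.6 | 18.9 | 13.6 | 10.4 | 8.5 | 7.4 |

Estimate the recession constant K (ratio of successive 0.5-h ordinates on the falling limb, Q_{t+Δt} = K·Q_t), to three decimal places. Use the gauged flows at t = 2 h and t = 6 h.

K ≈ 0.717

Using the recession-limb readings at t = 2 h and t = 6 h: Q falls from 105.5 to 7.4 m³/s over 8 intervals.
K = (Q₂/Q₁)^(1/8) = (7.4/105.5)^(1/8) = 0.717.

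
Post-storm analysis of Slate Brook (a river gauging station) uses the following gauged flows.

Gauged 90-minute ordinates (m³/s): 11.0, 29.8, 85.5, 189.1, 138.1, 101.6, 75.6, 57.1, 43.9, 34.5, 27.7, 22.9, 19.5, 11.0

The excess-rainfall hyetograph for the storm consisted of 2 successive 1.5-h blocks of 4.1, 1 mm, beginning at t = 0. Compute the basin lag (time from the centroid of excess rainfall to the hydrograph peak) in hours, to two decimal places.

Centroid of excess rainfall: t_c = Σ P_i·t̄_i / ΣP_i = 1.0441 h (block centres at 0.75, 2.25 h).
Hydrograph peak occurs at t = 4.5 h, so basin lag t_L = 4.5 − 1.0441 = 3.46 h.

t_L ≈ 3.46 h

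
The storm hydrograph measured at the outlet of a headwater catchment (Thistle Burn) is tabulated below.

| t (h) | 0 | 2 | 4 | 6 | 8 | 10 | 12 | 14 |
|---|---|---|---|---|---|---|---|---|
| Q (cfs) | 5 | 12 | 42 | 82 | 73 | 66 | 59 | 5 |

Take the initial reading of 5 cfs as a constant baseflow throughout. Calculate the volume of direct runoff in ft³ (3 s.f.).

V ≈ 2.19 × 10^6 ft³

Direct-runoff ordinates (Q − Q_b): 0.0, 7.0, 37.0, 77.0, 68.0, 61.0, 54.0, 0.0 cfs.
ΣQ_DR = 304.0 cfs.
With Δt = 2 h = 7200 s, V = ΣQ_DR · Δt = 304.0 × 7200 = 2.19 × 10^6 ft³.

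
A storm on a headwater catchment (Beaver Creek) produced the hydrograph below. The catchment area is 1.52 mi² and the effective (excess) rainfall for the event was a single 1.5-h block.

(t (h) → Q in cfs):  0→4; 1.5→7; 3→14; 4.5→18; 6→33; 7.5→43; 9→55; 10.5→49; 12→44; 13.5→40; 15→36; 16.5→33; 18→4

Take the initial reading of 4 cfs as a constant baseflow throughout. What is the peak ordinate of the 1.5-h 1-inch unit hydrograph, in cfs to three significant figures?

Direct runoff: 0.0, 3.0, 10.0, 14.0, 29.0, 39.0, 51.0, 45.0, 40.0, 36.0, 32.0, 29.0, 0.0 cfs; ΣQ_DR = 328.0 cfs, peak = 51.0 cfs.
Runoff depth d = ΣQ_DR·Δt / A = 328.0 × 5400 / (1.52 mi²) = 0.5016 in.
The 1-inch UH is the DRH scaled by (1 in)/d, so U_p = 51.0 × 1/0.5016 = 102 cfs.

U_p ≈ 102 cfs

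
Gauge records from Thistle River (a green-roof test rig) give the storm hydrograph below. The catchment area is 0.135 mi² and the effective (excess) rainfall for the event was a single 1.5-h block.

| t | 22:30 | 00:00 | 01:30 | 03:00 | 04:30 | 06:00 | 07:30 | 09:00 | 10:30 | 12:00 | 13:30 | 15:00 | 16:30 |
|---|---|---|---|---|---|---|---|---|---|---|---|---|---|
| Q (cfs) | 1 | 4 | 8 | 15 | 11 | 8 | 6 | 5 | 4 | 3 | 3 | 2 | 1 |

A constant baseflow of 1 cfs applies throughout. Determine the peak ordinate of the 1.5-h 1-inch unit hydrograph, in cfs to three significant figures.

U_p ≈ 14.0 cfs

Direct runoff: 0.0, 3.0, 7.0, 14.0, 10.0, 7.0, 5.0, 4.0, 3.0, 2.0, 2.0, 1.0, 0.0 cfs; ΣQ_DR = 58.00 cfs, peak = 14.0 cfs.
Runoff depth d = ΣQ_DR·Δt / A = 58.00 × 5400 / (0.135 mi²) = 0.9986 in.
The 1-inch UH is the DRH scaled by (1 in)/d, so U_p = 14.0 × 1/0.9986 = 14.0 cfs.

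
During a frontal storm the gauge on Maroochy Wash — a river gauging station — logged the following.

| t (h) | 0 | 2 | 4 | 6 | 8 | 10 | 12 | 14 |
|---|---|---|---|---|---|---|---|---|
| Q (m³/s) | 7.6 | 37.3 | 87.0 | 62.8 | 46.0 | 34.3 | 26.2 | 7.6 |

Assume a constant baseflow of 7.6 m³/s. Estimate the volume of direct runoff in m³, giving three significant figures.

Direct-runoff ordinates (Q − Q_b): 0.0, 29.7, 79.4, 55.2, 38.4, 26.7, 18.6, 0.0 m³/s.
ΣQ_DR = 248.0 m³/s.
With Δt = 2 h = 7200 s, V = ΣQ_DR · Δt = 248.0 × 7200 = 1.79 × 10^6 m³.

V ≈ 1.79 × 10^6 m³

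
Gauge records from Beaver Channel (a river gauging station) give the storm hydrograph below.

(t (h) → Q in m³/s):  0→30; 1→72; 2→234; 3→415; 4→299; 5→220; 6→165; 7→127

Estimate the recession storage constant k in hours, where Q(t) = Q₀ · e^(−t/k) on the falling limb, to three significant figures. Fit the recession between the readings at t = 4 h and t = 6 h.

On the falling limb, Q drops from 299 to 165 m³/s between t = 4 h and t = 6 h (Δt = 2 h).
k = −Δt / ln(Q₂/Q₁) = −2 / ln(165/299) = 3.36 h.

k ≈ 3.36 h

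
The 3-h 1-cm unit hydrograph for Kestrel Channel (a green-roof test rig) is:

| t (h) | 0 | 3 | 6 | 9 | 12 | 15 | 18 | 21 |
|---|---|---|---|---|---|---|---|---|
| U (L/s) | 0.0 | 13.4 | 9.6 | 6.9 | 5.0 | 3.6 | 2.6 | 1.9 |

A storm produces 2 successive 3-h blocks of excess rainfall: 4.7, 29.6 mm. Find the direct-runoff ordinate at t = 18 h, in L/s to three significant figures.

Q ≈ 11.9 L/s

By discrete convolution, Q_j = Σ (P_i / 10 mm) · U_{j−i}.
At t = 18 h (j=6): Q = (4.7/10)·2.6 + (29.6/10)·3.6 = 11.9 L/s.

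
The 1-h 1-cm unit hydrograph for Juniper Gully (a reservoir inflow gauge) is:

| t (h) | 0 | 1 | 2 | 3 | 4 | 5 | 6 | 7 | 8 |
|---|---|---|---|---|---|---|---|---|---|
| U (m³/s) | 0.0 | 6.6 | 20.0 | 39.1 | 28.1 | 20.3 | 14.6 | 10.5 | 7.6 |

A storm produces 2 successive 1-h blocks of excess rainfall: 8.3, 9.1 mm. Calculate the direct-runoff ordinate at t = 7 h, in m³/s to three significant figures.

Q ≈ 22.0 m³/s

By discrete convolution, Q_j = Σ (P_i / 10 mm) · U_{j−i}.
At t = 7 h (j=7): Q = (8.3/10)·10.5 + (9.1/10)·14.6 = 22.0 m³/s.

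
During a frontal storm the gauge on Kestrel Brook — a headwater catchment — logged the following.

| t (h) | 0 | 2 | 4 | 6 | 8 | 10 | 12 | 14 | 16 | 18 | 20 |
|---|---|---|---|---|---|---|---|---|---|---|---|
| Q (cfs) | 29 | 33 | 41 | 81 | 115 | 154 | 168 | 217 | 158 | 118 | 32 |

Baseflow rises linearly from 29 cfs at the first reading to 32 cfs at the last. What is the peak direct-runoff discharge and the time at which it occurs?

Q_p = 185.90 cfs at t = 14 h

Subtracting baseflow gives direct-runoff ordinates: 0.00, 3.70, 11.40, 51.10, 84.80, 123.50, 137.20, 185.90, 126.60, 86.30, 0.00 cfs.
The maximum is 185.90 cfs, occurring at the reading for t = 14 h.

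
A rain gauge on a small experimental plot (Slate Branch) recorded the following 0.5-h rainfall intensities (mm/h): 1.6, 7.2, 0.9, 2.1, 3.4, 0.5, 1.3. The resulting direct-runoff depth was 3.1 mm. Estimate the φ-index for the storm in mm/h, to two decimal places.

Only the 2 blocks with intensity above φ contribute runoff: 7.2, 3.4 mm/h.
Σ(I−φ)·Δt = d  ⇒  (7.2+3.4 − 2φ)·0.5 = 3.1
φ = (10.60 − 3.1/0.5) / 2 = 2.20 mm/h.

φ ≈ 2.20 mm/h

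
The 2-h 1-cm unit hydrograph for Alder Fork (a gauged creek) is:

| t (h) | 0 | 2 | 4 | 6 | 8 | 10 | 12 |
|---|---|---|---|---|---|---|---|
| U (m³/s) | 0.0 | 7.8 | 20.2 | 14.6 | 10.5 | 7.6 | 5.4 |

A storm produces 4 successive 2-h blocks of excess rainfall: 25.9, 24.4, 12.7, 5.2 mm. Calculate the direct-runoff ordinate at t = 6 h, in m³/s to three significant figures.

By discrete convolution, Q_j = Σ (P_i / 10 mm) · U_{j−i}.
At t = 6 h (j=3): Q = (25.9/10)·14.6 + (24.4/10)·20.2 + (12.7/10)·7.8 + (5.2/10)·0.0 = 97.0 m³/s.

Q ≈ 97.0 m³/s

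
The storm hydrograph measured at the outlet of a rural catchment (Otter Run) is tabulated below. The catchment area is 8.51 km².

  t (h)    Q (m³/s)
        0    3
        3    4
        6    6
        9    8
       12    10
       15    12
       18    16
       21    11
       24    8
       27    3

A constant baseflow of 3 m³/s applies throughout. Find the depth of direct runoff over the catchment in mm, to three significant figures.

Direct runoff: 0.0, 1.0, 3.0, 5.0, 7.0, 9.0, 13.0, 8.0, 5.0, 0.0 m³/s; ΣQ_DR = 51.00 m³/s.
V = ΣQ_DR · Δt = 51.00 × 10800 s = 5.508 × 10^5 m³.
Over A = 8.51 km², depth = V / A = 64.7 mm.

d ≈ 64.7 mm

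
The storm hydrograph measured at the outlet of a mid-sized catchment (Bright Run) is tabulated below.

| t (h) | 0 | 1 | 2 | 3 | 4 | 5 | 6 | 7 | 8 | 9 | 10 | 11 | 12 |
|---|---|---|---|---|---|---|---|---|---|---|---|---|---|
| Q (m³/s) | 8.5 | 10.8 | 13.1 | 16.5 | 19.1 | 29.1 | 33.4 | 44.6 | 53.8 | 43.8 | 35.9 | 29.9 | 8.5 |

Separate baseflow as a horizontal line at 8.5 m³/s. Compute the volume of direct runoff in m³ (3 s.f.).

V ≈ 8.51 × 10^5 m³

Direct-runoff ordinates (Q − Q_b): 0.0, 2.3, 4.6, 8.0, 10.6, 20.6, 24.9, 36.1, 45.3, 35.3, 27.4, 21.4, 0.0 m³/s.
ΣQ_DR = 236.5 m³/s.
With Δt = 1 h = 3600 s, V = ΣQ_DR · Δt = 236.5 × 3600 = 8.51 × 10^5 m³.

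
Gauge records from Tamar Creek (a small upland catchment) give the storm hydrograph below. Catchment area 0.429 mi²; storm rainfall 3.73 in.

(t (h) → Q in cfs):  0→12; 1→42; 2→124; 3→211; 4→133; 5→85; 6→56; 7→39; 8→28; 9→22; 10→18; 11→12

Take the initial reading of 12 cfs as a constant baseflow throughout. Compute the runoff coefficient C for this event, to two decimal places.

C ≈ 0.62

ΣQ_DR = 638.0 cfs; V = ΣQ_DR·Δt = 2.297 × 10^6 ft³.
Runoff depth d = V / A = 2.305 in.
C = d / P = 2.305 / 3.73 = 0.62.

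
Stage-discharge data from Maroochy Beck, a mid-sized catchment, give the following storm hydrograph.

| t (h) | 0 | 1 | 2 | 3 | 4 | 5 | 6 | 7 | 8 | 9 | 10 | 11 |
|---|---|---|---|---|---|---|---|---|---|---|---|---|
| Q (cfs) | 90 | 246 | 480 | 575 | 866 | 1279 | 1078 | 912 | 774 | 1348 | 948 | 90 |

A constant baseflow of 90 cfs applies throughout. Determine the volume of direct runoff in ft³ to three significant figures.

Direct-runoff ordinates (Q − Q_b): 0.0, 156.0, 390.0, 485.0, 776.0, 1189.0, 988.0, 822.0, 684.0, 1258.0, 858.0, 0.0 cfs.
ΣQ_DR = 7606 cfs.
With Δt = 1 h = 3600 s, V = ΣQ_DR · Δt = 7606 × 3600 = 2.74 × 10^7 ft³.

V ≈ 2.74 × 10^7 ft³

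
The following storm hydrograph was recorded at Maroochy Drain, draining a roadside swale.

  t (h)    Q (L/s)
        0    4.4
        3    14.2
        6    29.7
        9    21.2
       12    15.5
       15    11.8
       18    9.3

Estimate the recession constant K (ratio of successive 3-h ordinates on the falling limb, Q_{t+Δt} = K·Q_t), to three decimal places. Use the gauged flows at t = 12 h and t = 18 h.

K ≈ 0.775

Using the recession-limb readings at t = 12 h and t = 18 h: Q falls from 15.5 to 9.3 L/s over 2 intervals.
K = (Q₂/Q₁)^(1/2) = (9.3/15.5)^(1/2) = 0.775.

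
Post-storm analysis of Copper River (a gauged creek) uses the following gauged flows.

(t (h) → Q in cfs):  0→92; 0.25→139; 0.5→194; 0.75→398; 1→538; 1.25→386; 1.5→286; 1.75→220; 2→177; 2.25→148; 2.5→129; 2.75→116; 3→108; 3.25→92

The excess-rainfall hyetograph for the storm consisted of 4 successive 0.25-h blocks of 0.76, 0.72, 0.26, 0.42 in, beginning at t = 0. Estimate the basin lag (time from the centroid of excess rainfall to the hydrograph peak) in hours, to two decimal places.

Centroid of excess rainfall: t_c = Σ P_i·t̄_i / ΣP_i = 0.4144 h (block centres at 0.125, 0.375, 0.625, 0.875 h).
Hydrograph peak occurs at t = 1 h, so basin lag t_L = 1 − 0.4144 = 0.59 h.

t_L ≈ 0.59 h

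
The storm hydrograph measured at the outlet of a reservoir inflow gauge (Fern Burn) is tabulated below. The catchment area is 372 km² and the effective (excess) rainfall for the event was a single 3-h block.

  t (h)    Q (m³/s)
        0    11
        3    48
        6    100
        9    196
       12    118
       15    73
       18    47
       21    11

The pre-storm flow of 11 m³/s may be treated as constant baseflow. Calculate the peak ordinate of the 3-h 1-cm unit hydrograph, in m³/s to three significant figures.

Direct runoff: 0.0, 37.0, 89.0, 185.0, 107.0, 62.0, 36.0, 0.0 m³/s; ΣQ_DR = 516.0 m³/s, peak = 185.0 m³/s.
Runoff depth d = ΣQ_DR·Δt / A = 516.0 × 10800 / (372 km²) = 14.98 mm.
The 1-cm UH is the DRH scaled by (10 mm)/d, so U_p = 185.0 × 10/14.98 = 123 m³/s.

U_p ≈ 123 m³/s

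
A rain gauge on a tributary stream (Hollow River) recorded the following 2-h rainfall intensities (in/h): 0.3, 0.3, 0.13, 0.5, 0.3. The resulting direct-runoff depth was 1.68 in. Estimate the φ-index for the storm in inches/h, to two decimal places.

Only the 4 blocks with intensity above φ contribute runoff: 0.3, 0.3, 0.5, 0.3 in/h.
Σ(I−φ)·Δt = d  ⇒  (0.3+0.3+0.5+0.3 − 4φ)·2 = 1.68
φ = (1.400 − 1.68/2) / 4 = 0.14 in/h.

φ ≈ 0.14 in/h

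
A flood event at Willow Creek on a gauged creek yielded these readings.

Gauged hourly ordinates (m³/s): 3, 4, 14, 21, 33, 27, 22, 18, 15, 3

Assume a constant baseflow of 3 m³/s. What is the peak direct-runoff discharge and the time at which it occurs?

Subtracting baseflow gives direct-runoff ordinates: 0.0, 1.0, 11.0, 18.0, 30.0, 24.0, 19.0, 15.0, 12.0, 0.0 m³/s.
The maximum is 30.0 m³/s, occurring at the reading for t = 4 h.

Q_p = 30.0 m³/s at t = 4 h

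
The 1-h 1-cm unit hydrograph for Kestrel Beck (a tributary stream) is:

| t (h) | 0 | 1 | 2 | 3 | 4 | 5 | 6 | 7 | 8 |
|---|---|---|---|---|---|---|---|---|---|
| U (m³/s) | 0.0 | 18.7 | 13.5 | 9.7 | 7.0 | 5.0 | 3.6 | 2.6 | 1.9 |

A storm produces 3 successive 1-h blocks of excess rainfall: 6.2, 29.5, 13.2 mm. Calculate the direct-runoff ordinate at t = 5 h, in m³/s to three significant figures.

Q ≈ 36.6 m³/s

By discrete convolution, Q_j = Σ (P_i / 10 mm) · U_{j−i}.
At t = 5 h (j=5): Q = (6.2/10)·5.0 + (29.5/10)·7.0 + (13.2/10)·9.7 = 36.6 m³/s.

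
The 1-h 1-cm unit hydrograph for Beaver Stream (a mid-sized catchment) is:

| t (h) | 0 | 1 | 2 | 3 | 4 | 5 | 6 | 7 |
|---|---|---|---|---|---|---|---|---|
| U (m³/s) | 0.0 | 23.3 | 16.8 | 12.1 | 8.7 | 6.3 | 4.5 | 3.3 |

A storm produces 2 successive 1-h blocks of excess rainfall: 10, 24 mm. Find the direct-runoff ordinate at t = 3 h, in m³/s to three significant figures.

Q ≈ 52.4 m³/s

By discrete convolution, Q_j = Σ (P_i / 10 mm) · U_{j−i}.
At t = 3 h (j=3): Q = (10/10)·12.1 + (24/10)·16.8 = 52.4 m³/s.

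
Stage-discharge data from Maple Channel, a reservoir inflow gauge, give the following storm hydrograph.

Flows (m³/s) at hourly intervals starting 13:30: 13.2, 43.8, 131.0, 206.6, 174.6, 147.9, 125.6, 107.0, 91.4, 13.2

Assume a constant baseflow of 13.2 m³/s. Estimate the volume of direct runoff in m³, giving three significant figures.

V ≈ 3.32 × 10^6 m³

Direct-runoff ordinates (Q − Q_b): 0.0, 30.6, 117.8, 193.4, 161.4, 134.7, 112.4, 93.8, 78.2, 0.0 m³/s.
ΣQ_DR = 922.3 m³/s.
With Δt = 1 h = 3600 s, V = ΣQ_DR · Δt = 922.3 × 3600 = 3.32 × 10^6 m³.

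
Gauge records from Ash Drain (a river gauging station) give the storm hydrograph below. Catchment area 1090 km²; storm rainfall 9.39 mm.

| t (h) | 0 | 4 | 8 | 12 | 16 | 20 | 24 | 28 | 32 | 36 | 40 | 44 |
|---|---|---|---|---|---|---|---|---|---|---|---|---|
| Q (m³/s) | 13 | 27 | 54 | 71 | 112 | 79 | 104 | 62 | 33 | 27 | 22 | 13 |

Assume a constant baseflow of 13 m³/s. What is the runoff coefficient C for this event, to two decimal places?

ΣQ_DR = 461.0 m³/s; V = ΣQ_DR·Δt = 6.638 × 10^6 m³.
Runoff depth d = V / A = 6.090 mm.
C = d / P = 6.090 / 9.39 = 0.65.

C ≈ 0.65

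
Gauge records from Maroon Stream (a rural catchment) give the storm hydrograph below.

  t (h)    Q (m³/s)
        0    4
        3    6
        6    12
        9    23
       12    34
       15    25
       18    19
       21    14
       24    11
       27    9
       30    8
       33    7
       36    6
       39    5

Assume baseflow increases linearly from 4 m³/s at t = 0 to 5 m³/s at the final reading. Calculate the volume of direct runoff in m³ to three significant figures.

V ≈ 1.30 × 10^6 m³

Direct-runoff ordinates (Q − Q_b): 0.00, 1.92, 7.85, 18.77, 29.69, 20.62, 14.54, 9.46, 6.38, 4.31, 3.23, 2.15, 1.08, 0.00 m³/s.
ΣQ_DR = 120.0 m³/s.
With Δt = 3 h = 10800 s, V = ΣQ_DR · Δt = 120.0 × 10800 = 1.30 × 10^6 m³.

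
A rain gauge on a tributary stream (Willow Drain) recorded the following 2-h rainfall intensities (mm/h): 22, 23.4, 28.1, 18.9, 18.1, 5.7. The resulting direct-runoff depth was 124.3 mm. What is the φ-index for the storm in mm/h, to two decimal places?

φ ≈ 9.67 mm/h

Only the 5 blocks with intensity above φ contribute runoff: 22, 23.4, 28.1, 18.9, 18.1 mm/h.
Σ(I−φ)·Δt = d  ⇒  (22+23.4+28.1+18.9+18.1 − 5φ)·2 = 124.3
φ = (110.5 − 124.3/2) / 5 = 9.67 mm/h.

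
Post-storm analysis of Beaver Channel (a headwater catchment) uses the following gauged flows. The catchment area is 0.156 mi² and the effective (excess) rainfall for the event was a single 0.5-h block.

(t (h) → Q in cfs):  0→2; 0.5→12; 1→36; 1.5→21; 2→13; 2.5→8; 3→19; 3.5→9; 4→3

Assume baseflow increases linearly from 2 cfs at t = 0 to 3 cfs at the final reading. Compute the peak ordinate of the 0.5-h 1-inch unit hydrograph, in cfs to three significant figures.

Direct runoff: 0.00, 9.88, 33.75, 18.62, 10.50, 5.38, 16.25, 6.12, 0.00 cfs; ΣQ_DR = 100.5 cfs, peak = 33.75 cfs.
Runoff depth d = ΣQ_DR·Δt / A = 100.5 × 1800 / (0.156 mi²) = 0.4991 in.
The 1-inch UH is the DRH scaled by (1 in)/d, so U_p = 33.75 × 1/0.4991 = 67.6 cfs.

U_p ≈ 67.6 cfs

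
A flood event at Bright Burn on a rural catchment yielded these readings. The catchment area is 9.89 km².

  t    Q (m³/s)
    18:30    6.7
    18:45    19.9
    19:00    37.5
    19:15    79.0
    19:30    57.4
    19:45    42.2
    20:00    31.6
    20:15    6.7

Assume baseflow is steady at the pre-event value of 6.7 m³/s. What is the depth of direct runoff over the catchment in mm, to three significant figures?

Direct runoff: 0.0, 13.2, 30.8, 72.3, 50.7, 35.5, 24.9, 0.0 m³/s; ΣQ_DR = 227.4 m³/s.
V = ΣQ_DR · Δt = 227.4 × 900 s = 2.047 × 10^5 m³.
Over A = 9.89 km², depth = V / A = 20.7 mm.

d ≈ 20.7 mm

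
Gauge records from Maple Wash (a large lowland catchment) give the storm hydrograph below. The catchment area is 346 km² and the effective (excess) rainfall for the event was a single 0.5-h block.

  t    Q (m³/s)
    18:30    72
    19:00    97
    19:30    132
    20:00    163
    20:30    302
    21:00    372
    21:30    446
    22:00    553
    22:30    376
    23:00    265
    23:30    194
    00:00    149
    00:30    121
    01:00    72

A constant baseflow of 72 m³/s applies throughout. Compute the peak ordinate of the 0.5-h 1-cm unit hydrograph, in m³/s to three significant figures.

U_p ≈ 401 m³/s

Direct runoff: 0.0, 25.0, 60.0, 91.0, 230.0, 300.0, 374.0, 481.0, 304.0, 193.0, 122.0, 77.0, 49.0, 0.0 m³/s; ΣQ_DR = 2306 m³/s, peak = 481.0 m³/s.
Runoff depth d = ΣQ_DR·Δt / A = 2306 × 1800 / (346 km²) = 12.00 mm.
The 1-cm UH is the DRH scaled by (10 mm)/d, so U_p = 481.0 × 10/12.00 = 401 m³/s.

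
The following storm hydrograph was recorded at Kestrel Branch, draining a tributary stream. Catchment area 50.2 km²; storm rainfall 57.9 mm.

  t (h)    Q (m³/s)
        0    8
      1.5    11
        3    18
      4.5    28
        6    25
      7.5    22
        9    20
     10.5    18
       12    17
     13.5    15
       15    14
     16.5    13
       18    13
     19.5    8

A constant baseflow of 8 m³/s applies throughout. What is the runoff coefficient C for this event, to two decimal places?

ΣQ_DR = 118.0 m³/s; V = ΣQ_DR·Δt = 6.372 × 10^5 m³.
Runoff depth d = V / A = 12.69 mm.
C = d / P = 12.69 / 57.9 = 0.22.

C ≈ 0.22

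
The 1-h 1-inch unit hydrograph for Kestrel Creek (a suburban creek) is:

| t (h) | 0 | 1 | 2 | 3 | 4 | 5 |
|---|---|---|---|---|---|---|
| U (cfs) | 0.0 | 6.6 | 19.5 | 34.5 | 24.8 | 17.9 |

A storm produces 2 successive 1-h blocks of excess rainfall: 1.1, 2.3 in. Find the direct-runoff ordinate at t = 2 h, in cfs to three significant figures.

Q ≈ 36.6 cfs

By discrete convolution, Q_j = Σ (P_i / 1 in) · U_{j−i}.
At t = 2 h (j=2): Q = (1.1/1)·19.5 + (2.3/1)·6.6 = 36.6 cfs.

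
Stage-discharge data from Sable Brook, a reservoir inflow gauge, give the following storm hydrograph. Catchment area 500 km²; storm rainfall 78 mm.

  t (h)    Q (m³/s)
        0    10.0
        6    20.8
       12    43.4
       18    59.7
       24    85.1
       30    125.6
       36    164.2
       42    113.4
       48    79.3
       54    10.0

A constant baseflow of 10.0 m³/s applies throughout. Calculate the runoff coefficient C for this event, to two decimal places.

ΣQ_DR = 611.5 m³/s; V = ΣQ_DR·Δt = 1.321 × 10^7 m³.
Runoff depth d = V / A = 26.42 mm.
C = d / P = 26.42 / 78 = 0.34.

C ≈ 0.34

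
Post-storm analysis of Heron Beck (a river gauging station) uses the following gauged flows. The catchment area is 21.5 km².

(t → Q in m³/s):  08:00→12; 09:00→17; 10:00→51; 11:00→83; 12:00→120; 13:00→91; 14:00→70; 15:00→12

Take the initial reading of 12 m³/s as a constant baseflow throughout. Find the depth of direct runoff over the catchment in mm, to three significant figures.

Direct runoff: 0.0, 5.0, 39.0, 71.0, 108.0, 79.0, 58.0, 0.0 m³/s; ΣQ_DR = 360.0 m³/s.
V = ΣQ_DR · Δt = 360.0 × 3600 s = 1.296 × 10^6 m³.
Over A = 21.5 km², depth = V / A = 60.3 mm.

d ≈ 60.3 mm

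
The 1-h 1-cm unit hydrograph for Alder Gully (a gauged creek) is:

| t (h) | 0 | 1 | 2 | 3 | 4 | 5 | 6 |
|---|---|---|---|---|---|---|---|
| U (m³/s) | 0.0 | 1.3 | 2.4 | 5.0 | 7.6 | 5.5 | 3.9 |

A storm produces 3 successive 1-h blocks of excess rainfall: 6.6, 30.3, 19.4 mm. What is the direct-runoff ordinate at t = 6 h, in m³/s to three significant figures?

By discrete convolution, Q_j = Σ (P_i / 10 mm) · U_{j−i}.
At t = 6 h (j=6): Q = (6.6/10)·3.9 + (30.3/10)·5.5 + (19.4/10)·7.6 = 34.0 m³/s.

Q ≈ 34.0 m³/s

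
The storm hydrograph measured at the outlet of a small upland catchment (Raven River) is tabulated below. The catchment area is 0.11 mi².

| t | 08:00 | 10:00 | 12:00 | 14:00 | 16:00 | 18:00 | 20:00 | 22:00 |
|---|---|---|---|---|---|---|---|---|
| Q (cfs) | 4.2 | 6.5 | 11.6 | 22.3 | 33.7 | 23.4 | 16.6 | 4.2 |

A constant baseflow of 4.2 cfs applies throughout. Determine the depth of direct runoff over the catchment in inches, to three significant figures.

d ≈ 2.50 in

Direct runoff: 0.0, 2.3, 7.4, 18.1, 29.5, 19.2, 12.4, 0.0 cfs; ΣQ_DR = 88.90 cfs.
V = ΣQ_DR · Δt = 88.90 × 7200 s = 6.401 × 10^5 ft³.
Over A = 0.11 mi², depth = V / A = 2.50 in.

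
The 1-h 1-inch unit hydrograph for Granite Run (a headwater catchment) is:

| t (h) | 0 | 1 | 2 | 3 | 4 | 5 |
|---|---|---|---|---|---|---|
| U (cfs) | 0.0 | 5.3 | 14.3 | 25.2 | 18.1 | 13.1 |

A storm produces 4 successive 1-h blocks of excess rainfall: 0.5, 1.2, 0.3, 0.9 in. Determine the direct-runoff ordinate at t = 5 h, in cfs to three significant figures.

Q ≈ 48.7 cfs

By discrete convolution, Q_j = Σ (P_i / 1 in) · U_{j−i}.
At t = 5 h (j=5): Q = (0.5/1)·13.1 + (1.2/1)·18.1 + (0.3/1)·25.2 + (0.9/1)·14.3 = 48.7 cfs.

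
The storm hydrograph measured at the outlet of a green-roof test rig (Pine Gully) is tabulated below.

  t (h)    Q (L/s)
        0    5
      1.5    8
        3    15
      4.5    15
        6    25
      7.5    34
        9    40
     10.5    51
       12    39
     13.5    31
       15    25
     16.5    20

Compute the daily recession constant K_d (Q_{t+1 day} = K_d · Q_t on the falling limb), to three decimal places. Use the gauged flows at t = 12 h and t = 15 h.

Between t = 12 h and t = 15 h the flow falls from 39 to 25 L/s over 2×1.5 h = 3 h.
Per-interval ratio K = (25/39)^(1/2) = 0.8006; K_d = K^(24/1.5) = 0.029.

K_d ≈ 0.029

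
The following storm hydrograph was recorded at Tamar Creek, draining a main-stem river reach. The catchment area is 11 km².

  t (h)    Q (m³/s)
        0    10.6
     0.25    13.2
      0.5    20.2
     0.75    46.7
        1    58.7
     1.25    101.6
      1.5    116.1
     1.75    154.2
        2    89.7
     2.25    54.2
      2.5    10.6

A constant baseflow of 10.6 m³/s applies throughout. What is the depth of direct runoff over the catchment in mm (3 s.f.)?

Direct runoff: 0.0, 2.6, 9.6, 36.1, 48.1, 91.0, 105.5, 143.6, 79.1, 43.6, 0.0 m³/s; ΣQ_DR = 559.2 m³/s.
V = ΣQ_DR · Δt = 559.2 × 900 s = 5.033 × 10^5 m³.
Over A = 11 km², depth = V / A = 45.8 mm.

d ≈ 45.8 mm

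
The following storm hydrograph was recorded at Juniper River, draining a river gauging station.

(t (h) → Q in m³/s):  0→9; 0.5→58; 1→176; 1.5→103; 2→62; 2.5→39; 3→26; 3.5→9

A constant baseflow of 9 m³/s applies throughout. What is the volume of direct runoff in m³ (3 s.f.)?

Direct-runoff ordinates (Q − Q_b): 0.0, 49.0, 167.0, 94.0, 53.0, 30.0, 17.0, 0.0 m³/s.
ΣQ_DR = 410.0 m³/s.
With Δt = 0.5 h = 1800 s, V = ΣQ_DR · Δt = 410.0 × 1800 = 7.38 × 10^5 m³.

V ≈ 7.38 × 10^5 m³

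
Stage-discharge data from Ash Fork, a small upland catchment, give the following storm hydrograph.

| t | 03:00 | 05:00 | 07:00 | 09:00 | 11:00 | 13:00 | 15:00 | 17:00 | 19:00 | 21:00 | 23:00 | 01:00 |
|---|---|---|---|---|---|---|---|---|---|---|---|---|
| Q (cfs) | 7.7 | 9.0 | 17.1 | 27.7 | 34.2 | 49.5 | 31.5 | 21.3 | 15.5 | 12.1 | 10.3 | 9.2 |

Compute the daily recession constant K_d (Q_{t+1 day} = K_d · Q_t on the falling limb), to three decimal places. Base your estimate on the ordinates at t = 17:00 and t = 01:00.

K_d ≈ 0.081

Between t = 17:00 and t = 01:00 the flow falls from 21.3 to 9.2 cfs over 4×2 h = 8 h.
Per-interval ratio K = (9.2/21.3)^(1/4) = 0.8107; K_d = K^(24/2) = 0.081.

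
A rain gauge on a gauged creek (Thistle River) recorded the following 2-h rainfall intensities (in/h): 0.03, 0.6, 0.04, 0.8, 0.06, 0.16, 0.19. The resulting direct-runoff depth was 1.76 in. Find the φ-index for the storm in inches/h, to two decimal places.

Only the 2 blocks with intensity above φ contribute runoff: 0.6, 0.8 in/h.
Σ(I−φ)·Δt = d  ⇒  (0.6+0.8 − 2φ)·2 = 1.76
φ = (1.400 − 1.76/2) / 2 = 0.26 in/h.

φ ≈ 0.26 in/h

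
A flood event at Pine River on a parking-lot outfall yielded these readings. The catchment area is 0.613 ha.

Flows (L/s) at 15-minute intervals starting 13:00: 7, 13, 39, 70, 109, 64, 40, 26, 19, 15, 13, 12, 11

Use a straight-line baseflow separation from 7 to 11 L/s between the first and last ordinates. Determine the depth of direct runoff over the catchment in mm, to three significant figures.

Direct runoff: 0.00, 5.67, 31.33, 62.00, 100.67, 55.33, 31.00, 16.67, 9.33, 5.00, 2.67, 1.33, 0.00 L/s; ΣQ_DR = 321.0 L/s.
V = ΣQ_DR · Δt = 321.0 × 900 s = 2.889 × 10^5 L.
Over A = 0.613 ha, depth = V / A = 47.1 mm.

d ≈ 47.1 mm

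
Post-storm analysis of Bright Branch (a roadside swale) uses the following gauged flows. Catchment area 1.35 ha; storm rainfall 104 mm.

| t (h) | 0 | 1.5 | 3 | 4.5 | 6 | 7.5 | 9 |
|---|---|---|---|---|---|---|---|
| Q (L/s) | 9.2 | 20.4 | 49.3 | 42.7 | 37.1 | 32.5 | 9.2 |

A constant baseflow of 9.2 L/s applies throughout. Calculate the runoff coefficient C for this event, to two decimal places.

ΣQ_DR = 136.0 L/s; V = ΣQ_DR·Δt = 7.344 × 10^5 L.
Runoff depth d = V / A = 54.40 mm.
C = d / P = 54.40 / 104 = 0.52.

C ≈ 0.52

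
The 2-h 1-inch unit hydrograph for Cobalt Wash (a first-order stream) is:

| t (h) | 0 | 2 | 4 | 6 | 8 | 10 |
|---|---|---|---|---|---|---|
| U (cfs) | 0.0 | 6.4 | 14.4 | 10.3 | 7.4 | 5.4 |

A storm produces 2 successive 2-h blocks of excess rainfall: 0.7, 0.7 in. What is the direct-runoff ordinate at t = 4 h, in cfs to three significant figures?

Q ≈ 14.6 cfs

By discrete convolution, Q_j = Σ (P_i / 1 in) · U_{j−i}.
At t = 4 h (j=2): Q = (0.7/1)·14.4 + (0.7/1)·6.4 = 14.6 cfs.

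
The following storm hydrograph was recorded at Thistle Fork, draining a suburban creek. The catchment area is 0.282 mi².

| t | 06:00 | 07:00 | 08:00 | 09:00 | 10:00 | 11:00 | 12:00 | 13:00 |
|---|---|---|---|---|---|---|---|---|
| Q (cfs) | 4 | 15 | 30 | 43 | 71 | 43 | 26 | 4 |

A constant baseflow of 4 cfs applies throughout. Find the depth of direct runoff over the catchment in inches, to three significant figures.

Direct runoff: 0.0, 11.0, 26.0, 39.0, 67.0, 39.0, 22.0, 0.0 cfs; ΣQ_DR = 204.0 cfs.
V = ΣQ_DR · Δt = 204.0 × 3600 s = 7.344 × 10^5 ft³.
Over A = 0.282 mi², depth = V / A = 1.12 in.

d ≈ 1.12 in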